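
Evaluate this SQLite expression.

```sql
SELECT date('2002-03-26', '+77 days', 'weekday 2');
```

2002-06-11

Applying '+77 days' to 2002-03-26: counting 77 days forward gives 2002-06-11.
`weekday 2` advances to the next Tuesday; 2002-06-11 is already a Tuesday, so it stays at 2002-06-11.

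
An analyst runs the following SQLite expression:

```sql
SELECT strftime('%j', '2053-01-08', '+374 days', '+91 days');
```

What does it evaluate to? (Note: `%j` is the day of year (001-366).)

108

First apply '+374 days', '+91 days': 2053-01-08 → 2054-04-18.
Day-of-year for 2054-04-18: days since 2054-01-01 inclusive = 108, zero-padded to 108.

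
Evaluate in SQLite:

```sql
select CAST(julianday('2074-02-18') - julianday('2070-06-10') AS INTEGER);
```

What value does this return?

20 days remain in June 2070 after the 10th (30 − 10).
Full months from July 2070 through January 2074 contribute their day counts.
Then 18 days into February 2074.
Total: 20 + 31 + 31 + 30 + 31 + 30 + 31 + 31 + 28 + 31 + 30 + 31 + 30 + 31 + 31 + 30 + 31 + 30 + 31 + 31 + 29 + 31 + 30 + 31 + 30 + 31 + 31 + 30 + 31 + 30 + 31 + 31 + 28 + 31 + 30 + 31 + 30 + 31 + 31 + 30 + 31 + 30 + 31 + 31 + 18 = 1349.

1349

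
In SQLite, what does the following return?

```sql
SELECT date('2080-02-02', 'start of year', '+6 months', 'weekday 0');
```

2080-07-07

`start of year` rewinds 2080-02-02 to 2080-01-01.
Adding +6 months to 2080-01-01 gives 2080-07-01.
`weekday 0` advances to the next Sunday; 2080-07-01 is a Monday, so it moves forward to 2080-07-07.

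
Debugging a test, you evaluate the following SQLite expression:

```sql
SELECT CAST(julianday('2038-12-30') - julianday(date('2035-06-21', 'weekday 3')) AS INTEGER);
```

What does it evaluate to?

`weekday 3` advances to the next Wednesday; 2035-06-21 is a Thursday, so it moves forward to 2035-06-27.
3 days remain in June 2035 after the 27th (30 − 27).
Full months from July 2035 through November 2038 contribute their day counts.
Then 30 days into December 2038.
Total: 3 + 31 + 31 + 30 + 31 + 30 + 31 + 31 + 29 + 31 + 30 + 31 + 30 + 31 + 31 + 30 + 31 + 30 + 31 + 31 + 28 + 31 + 30 + 31 + 30 + 31 + 31 + 30 + 31 + 30 + 31 + 31 + 28 + 31 + 30 + 31 + 30 + 31 + 31 + 30 + 31 + 30 + 30 = 1282.

1282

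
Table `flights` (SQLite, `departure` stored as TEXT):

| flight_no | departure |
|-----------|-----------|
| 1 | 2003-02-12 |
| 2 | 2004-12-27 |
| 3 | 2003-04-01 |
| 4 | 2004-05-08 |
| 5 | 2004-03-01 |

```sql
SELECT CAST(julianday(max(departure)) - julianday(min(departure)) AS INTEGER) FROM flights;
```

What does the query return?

684

MIN = 2003-02-12, MAX = 2004-12-27.
16 days remain in February 2003 after the 12th (28 − 12).
Full months from March 2003 through November 2004 contribute their day counts.
Then 27 days into December 2004.
Total: 16 + 31 + 30 + 31 + 30 + 31 + 31 + 30 + 31 + 30 + 31 + 31 + 29 + 31 + 30 + 31 + 30 + 31 + 31 + 30 + 31 + 30 + 27 = 684.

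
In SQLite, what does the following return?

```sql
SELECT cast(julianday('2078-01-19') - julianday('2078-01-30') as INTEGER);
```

-11

Both dates are in January 2078: 30 − 19 = 11.
The subtraction is earlier − later, so the result is −11 → -11.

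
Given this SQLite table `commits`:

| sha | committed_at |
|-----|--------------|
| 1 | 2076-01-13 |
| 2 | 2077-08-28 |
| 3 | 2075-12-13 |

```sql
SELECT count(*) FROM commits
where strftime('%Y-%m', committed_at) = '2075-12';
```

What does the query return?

Rows with year-month 2075-12: 2075-12-13 → 1.

1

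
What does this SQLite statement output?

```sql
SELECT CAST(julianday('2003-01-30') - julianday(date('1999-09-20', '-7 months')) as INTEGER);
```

1440

Adding -7 months to 1999-09-20 gives 1999-02-20.
8 days remain in February 1999 after the 20th (28 − 20).
Full months from March 1999 through December 2002 contribute their day counts.
Then 30 days into January 2003.
Total: 8 + 31 + 30 + 31 + 30 + 31 + 31 + 30 + 31 + 30 + 31 + 31 + 29 + 31 + 30 + 31 + 30 + 31 + 31 + 30 + 31 + 30 + 31 + 31 + 28 + 31 + 30 + 31 + 30 + 31 + 31 + 30 + 31 + 30 + 31 + 31 + 28 + 31 + 30 + 31 + 30 + 31 + 31 + 30 + 31 + 30 + 31 + 30 = 1440.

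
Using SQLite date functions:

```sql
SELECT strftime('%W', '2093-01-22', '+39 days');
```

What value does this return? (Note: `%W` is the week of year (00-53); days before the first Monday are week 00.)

First apply '+39 days': 2093-01-22 → 2093-03-02.
2093-03-02 is a Monday. SQLite's %W counts Mondays since the year started; the result is 09.

09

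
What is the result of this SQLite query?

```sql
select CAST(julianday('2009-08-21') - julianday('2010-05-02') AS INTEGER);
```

-254

10 days remain in August 2009 after the 21st (31 − 21).
Full months from September 2009 through April 2010 contribute their day counts.
Then 2 days into May 2010.
Total: 10 + 30 + 31 + 30 + 31 + 31 + 28 + 31 + 30 + 2 = 254.
The subtraction is earlier − later, so the result is −254 → -254.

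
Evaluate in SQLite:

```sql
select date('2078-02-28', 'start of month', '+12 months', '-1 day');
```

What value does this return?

2079-01-31

`start of month` rewinds 2078-02-28 to 2078-02-01.
Adding +12 months to 2078-02-01 gives 2079-02-01.
Going back 1 day from 2079-02-01 reaches 2079-01-31 (last day of January, 31 days).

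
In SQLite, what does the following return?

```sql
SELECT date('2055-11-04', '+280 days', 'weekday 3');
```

Applying '+280 days' to 2055-11-04: counting 280 days forward gives 2056-08-10.
`weekday 3` advances to the next Wednesday; 2056-08-10 is a Thursday, so it moves forward to 2056-08-16.

2056-08-16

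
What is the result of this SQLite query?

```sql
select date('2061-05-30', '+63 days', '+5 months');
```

Applying '+63 days' to 2061-05-30: counting 63 days forward gives 2061-08-01.
Adding +5 months to 2061-08-01 gives 2062-01-01.

2062-01-01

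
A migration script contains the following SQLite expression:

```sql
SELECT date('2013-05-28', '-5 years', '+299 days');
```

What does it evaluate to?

Adding -5 years to 2013-05-28 gives 2008-05-28.
Applying '+299 days' to 2008-05-28: counting 299 days forward gives 2009-03-23.

2009-03-23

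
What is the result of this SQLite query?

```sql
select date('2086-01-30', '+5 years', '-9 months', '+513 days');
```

Adding +5 years to 2086-01-30 gives 2091-01-30.
Adding -9 months to 2091-01-30 gives 2090-04-30.
Applying '+513 days' to 2090-04-30: counting 513 days forward gives 2091-09-25.

2091-09-25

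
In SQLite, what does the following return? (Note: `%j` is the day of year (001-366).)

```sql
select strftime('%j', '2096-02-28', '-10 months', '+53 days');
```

First apply '-10 months', '+53 days': 2096-02-28 → 2095-06-20.
Day-of-year for 2095-06-20: days since 2095-01-01 inclusive = 171, zero-padded to 171.

171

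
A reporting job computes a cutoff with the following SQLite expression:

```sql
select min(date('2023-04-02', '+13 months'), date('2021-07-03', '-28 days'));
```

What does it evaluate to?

date('2023-04-02', '+13 months') → 2024-05-02.
date('2021-07-03', '-28 days') → 2021-06-05.
Earlier of the two is 2021-06-05.

2021-06-05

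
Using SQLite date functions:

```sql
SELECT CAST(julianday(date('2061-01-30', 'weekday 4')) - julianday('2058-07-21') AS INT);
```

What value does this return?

928

`weekday 4` advances to the next Thursday; 2061-01-30 is a Sunday, so it moves forward to 2061-02-03.
10 days remain in July 2058 after the 21st (31 − 21).
Full months from August 2058 through January 2061 contribute their day counts.
Then 3 days into February 2061.
Total: 10 + 31 + 30 + 31 + 30 + 31 + 31 + 28 + 31 + 30 + 31 + 30 + 31 + 31 + 30 + 31 + 30 + 31 + 31 + 29 + 31 + 30 + 31 + 30 + 31 + 31 + 30 + 31 + 30 + 31 + 31 + 3 = 928.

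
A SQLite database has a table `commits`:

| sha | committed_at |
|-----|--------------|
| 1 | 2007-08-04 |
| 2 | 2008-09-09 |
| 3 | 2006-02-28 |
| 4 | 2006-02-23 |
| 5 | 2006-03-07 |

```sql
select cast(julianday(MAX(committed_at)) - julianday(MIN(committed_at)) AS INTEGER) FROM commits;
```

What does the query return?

929

MIN = 2006-02-23, MAX = 2008-09-09.
5 days remain in February 2006 after the 23rd (28 − 23).
Full months from March 2006 through August 2008 contribute their day counts.
Then 9 days into September 2008.
Total: 5 + 31 + 30 + 31 + 30 + 31 + 31 + 30 + 31 + 30 + 31 + 31 + 28 + 31 + 30 + 31 + 30 + 31 + 31 + 30 + 31 + 30 + 31 + 31 + 29 + 31 + 30 + 31 + 30 + 31 + 31 + 9 = 929.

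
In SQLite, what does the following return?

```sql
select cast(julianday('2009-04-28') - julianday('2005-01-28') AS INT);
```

3 days remain in January 2005 after the 28th (31 − 28).
Full months from February 2005 through March 2009 contribute their day counts.
Then 28 days into April 2009.
Total: 3 + 28 + 31 + 30 + 31 + 30 + 31 + 31 + 30 + 31 + 30 + 31 + 31 + 28 + 31 + 30 + 31 + 30 + 31 + 31 + 30 + 31 + 30 + 31 + 31 + 28 + 31 + 30 + 31 + 30 + 31 + 31 + 30 + 31 + 30 + 31 + 31 + 29 + 31 + 30 + 31 + 30 + 31 + 31 + 30 + 31 + 30 + 31 + 31 + 28 + 31 + 28 = 1551.

1551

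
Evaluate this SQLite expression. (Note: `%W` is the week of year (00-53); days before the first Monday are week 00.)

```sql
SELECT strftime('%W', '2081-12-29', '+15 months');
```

First apply '+15 months': 2081-12-29 → 2083-03-29.
2083-03-29 is a Monday. SQLite's %W counts Mondays since the year started; the result is 13.

13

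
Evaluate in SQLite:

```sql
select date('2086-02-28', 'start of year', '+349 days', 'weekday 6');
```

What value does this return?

2086-12-21

`start of year` rewinds 2086-02-28 to 2086-01-01.
Applying '+349 days' to 2086-01-01: counting 349 days forward gives 2086-12-16.
`weekday 6` advances to the next Saturday; 2086-12-16 is a Monday, so it moves forward to 2086-12-21.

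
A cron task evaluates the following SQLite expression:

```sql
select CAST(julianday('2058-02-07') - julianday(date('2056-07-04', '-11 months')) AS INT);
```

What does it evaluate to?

918

Adding -11 months to 2056-07-04 gives 2055-08-04.
27 days remain in August 2055 after the 4th (31 − 4).
Full months from September 2055 through January 2058 contribute their day counts.
Then 7 days into February 2058.
Total: 27 + 30 + 31 + 30 + 31 + 31 + 29 + 31 + 30 + 31 + 30 + 31 + 31 + 30 + 31 + 30 + 31 + 31 + 28 + 31 + 30 + 31 + 30 + 31 + 31 + 30 + 31 + 30 + 31 + 31 + 7 = 918.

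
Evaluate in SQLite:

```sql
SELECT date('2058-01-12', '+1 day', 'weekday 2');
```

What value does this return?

2058-01-15

Advancing 1 more day within January lands on 2058-01-13.
`weekday 2` advances to the next Tuesday; 2058-01-13 is a Sunday, so it moves forward to 2058-01-15.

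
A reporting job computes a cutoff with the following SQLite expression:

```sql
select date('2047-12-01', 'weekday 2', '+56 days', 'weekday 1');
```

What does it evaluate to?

`weekday 2` advances to the next Tuesday; 2047-12-01 is a Sunday, so it moves forward to 2047-12-03.
Applying '+56 days' to 2047-12-03: counting 56 days forward gives 2048-01-28.
`weekday 1` advances to the next Monday; 2048-01-28 is a Tuesday, so it moves forward to 2048-02-03.

2048-02-03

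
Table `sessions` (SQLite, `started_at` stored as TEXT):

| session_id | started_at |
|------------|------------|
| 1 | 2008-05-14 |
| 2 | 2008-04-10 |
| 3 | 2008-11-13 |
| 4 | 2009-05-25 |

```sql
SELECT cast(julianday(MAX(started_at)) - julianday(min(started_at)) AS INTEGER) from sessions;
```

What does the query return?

410

MIN = 2008-04-10, MAX = 2009-05-25.
20 days remain in April 2008 after the 10th (30 − 10).
Full months from May 2008 through April 2009 contribute their day counts.
Then 25 days into May 2009.
Total: 20 + 31 + 30 + 31 + 31 + 30 + 31 + 30 + 31 + 31 + 28 + 31 + 30 + 25 = 410.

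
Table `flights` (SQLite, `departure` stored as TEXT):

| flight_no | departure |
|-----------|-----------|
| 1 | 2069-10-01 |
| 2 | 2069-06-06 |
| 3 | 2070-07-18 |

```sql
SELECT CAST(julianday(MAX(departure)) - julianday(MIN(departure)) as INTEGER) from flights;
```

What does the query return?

407

MIN = 2069-06-06, MAX = 2070-07-18.
24 days remain in June 2069 after the 6th (30 − 6).
Full months from July 2069 through June 2070 contribute their day counts.
Then 18 days into July 2070.
Total: 24 + 31 + 31 + 30 + 31 + 30 + 31 + 31 + 28 + 31 + 30 + 31 + 30 + 18 = 407.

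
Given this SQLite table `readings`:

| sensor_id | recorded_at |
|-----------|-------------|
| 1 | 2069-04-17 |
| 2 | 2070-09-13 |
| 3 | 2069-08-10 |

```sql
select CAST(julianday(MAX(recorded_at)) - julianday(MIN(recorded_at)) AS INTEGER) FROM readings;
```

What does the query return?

514

MIN = 2069-04-17, MAX = 2070-09-13.
13 days remain in April 2069 after the 17th (30 − 17).
Full months from May 2069 through August 2070 contribute their day counts.
Then 13 days into September 2070.
Total: 13 + 31 + 30 + 31 + 31 + 30 + 31 + 30 + 31 + 31 + 28 + 31 + 30 + 31 + 30 + 31 + 31 + 13 = 514.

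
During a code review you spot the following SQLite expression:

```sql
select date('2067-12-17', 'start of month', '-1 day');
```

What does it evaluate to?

2067-11-30

`start of month` rewinds 2067-12-17 to 2067-12-01.
Going back 1 day from 2067-12-01 reaches 2067-11-30 (last day of November, 30 days).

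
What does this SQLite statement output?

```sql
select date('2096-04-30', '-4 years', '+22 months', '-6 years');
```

2088-03-02

Adding -4 years to 2096-04-30 gives 2092-04-30.
Adding +22 months to 2092-04-30 targets 2094-02-30. February 2094 has only 28 days, so SQLite normalizes the 2-day overflow forward to 2094-03-02.
Adding -6 years to 2094-03-02 gives 2088-03-02.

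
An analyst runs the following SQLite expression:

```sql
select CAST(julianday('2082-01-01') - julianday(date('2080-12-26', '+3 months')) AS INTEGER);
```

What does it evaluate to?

Adding +3 months to 2080-12-26 gives 2081-03-26.
5 days remain in March 2081 after the 26th (31 − 26).
Full months from April 2081 through December 2081 contribute their day counts.
Then 1 day into January 2082.
Total: 5 + 30 + 31 + 30 + 31 + 31 + 30 + 31 + 30 + 31 + 1 = 281.

281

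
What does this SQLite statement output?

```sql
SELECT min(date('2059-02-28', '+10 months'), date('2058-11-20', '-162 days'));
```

date('2059-02-28', '+10 months') → 2059-12-28.
date('2058-11-20', '-162 days') → 2058-06-11.
Earlier of the two is 2058-06-11.

2058-06-11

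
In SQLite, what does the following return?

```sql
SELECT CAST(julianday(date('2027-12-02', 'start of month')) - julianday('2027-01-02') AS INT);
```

`start of month` rewinds 2027-12-02 to 2027-12-01.
29 days remain in January 2027 after the 2nd (31 − 2).
Full months from February 2027 through November 2027 contribute their day counts.
Then 1 day into December 2027.
Total: 29 + 28 + 31 + 30 + 31 + 30 + 31 + 31 + 30 + 31 + 30 + 1 = 333.

333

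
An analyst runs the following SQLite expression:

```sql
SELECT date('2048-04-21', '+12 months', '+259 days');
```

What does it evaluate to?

Adding +12 months to 2048-04-21 gives 2049-04-21.
Applying '+259 days' to 2049-04-21: counting 259 days forward gives 2050-01-05.

2050-01-05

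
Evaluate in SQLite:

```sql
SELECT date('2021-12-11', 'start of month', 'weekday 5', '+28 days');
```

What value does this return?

2021-12-31

`start of month` rewinds 2021-12-11 to 2021-12-01.
`weekday 5` advances to the next Friday; 2021-12-01 is a Wednesday, so it moves forward to 2021-12-03.
Advancing 28 more days within December lands on 2021-12-31.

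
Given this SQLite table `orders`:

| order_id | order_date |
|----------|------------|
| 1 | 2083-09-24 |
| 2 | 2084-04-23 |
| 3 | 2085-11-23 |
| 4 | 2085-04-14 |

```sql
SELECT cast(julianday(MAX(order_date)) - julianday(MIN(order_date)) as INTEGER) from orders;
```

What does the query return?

MIN = 2083-09-24, MAX = 2085-11-23.
6 days remain in September 2083 after the 24th (30 − 24).
Full months from October 2083 through October 2085 contribute their day counts.
Then 23 days into November 2085.
Total: 6 + 31 + 30 + 31 + 31 + 29 + 31 + 30 + 31 + 30 + 31 + 31 + 30 + 31 + 30 + 31 + 31 + 28 + 31 + 30 + 31 + 30 + 31 + 31 + 30 + 31 + 23 = 791.

791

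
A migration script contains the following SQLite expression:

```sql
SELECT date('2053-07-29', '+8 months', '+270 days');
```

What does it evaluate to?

Adding +8 months to 2053-07-29 gives 2054-03-29.
Applying '+270 days' to 2054-03-29: counting 270 days forward gives 2054-12-24.

2054-12-24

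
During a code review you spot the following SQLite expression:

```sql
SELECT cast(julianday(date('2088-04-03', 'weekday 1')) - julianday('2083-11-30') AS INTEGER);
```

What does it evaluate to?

`weekday 1` advances to the next Monday; 2088-04-03 is a Saturday, so it moves forward to 2088-04-05.
0 days remain in November 2083 after the 30th (30 − 30).
Full months from December 2083 through March 2088 contribute their day counts.
Then 5 days into April 2088.
Total: 0 + 31 + 31 + 29 + 31 + 30 + 31 + 30 + 31 + 31 + 30 + 31 + 30 + 31 + 31 + 28 + 31 + 30 + 31 + 30 + 31 + 31 + 30 + 31 + 30 + 31 + 31 + 28 + 31 + 30 + 31 + 30 + 31 + 31 + 30 + 31 + 30 + 31 + 31 + 28 + 31 + 30 + 31 + 30 + 31 + 31 + 30 + 31 + 30 + 31 + 31 + 29 + 31 + 5 = 1588.

1588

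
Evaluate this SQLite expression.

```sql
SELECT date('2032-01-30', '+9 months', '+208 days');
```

Adding +9 months to 2032-01-30 gives 2032-10-30.
Applying '+208 days' to 2032-10-30: counting 208 days forward gives 2033-05-26.

2033-05-26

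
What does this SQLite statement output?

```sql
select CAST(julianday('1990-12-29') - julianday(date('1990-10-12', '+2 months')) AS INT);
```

17

Adding +2 months to 1990-10-12 gives 1990-12-12.
Both dates are in December 1990: 29 − 12 = 17.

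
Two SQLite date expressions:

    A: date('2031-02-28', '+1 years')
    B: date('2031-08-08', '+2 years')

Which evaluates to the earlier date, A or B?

A

A = 2032-02-28.
B = 2033-08-08.
A is earlier.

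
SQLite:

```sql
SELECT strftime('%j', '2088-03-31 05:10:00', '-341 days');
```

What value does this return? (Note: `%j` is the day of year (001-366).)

115

First apply '-341 days': 2088-03-31 05:10:00 → 2087-04-25 05:10:00.
Day-of-year for 2087-04-25: days since 2087-01-01 inclusive = 115, zero-padded to 115.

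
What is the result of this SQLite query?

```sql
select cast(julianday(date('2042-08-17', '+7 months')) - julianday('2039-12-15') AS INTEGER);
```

1188

Adding +7 months to 2042-08-17 gives 2043-03-17.
16 days remain in December 2039 after the 15th (31 − 15).
Full months from January 2040 through February 2043 contribute their day counts.
Then 17 days into March 2043.
Total: 16 + 31 + 29 + 31 + 30 + 31 + 30 + 31 + 31 + 30 + 31 + 30 + 31 + 31 + 28 + 31 + 30 + 31 + 30 + 31 + 31 + 30 + 31 + 30 + 31 + 31 + 28 + 31 + 30 + 31 + 30 + 31 + 31 + 30 + 31 + 30 + 31 + 31 + 28 + 17 = 1188.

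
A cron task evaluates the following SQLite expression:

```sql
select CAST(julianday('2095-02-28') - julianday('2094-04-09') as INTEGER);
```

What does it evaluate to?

325

21 days remain in April 2094 after the 9th (30 − 9).
Full months from May 2094 through January 2095 contribute their day counts.
Then 28 days into February 2095.
Total: 21 + 31 + 30 + 31 + 31 + 30 + 31 + 30 + 31 + 31 + 28 = 325.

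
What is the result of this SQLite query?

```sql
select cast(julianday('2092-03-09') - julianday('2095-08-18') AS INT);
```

22 days remain in March 2092 after the 9th (31 − 9).
Full months from April 2092 through July 2095 contribute their day counts.
Then 18 days into August 2095.
Total: 22 + 30 + 31 + 30 + 31 + 31 + 30 + 31 + 30 + 31 + 31 + 28 + 31 + 30 + 31 + 30 + 31 + 31 + 30 + 31 + 30 + 31 + 31 + 28 + 31 + 30 + 31 + 30 + 31 + 31 + 30 + 31 + 30 + 31 + 31 + 28 + 31 + 30 + 31 + 30 + 31 + 18 = 1257.
The subtraction is earlier − later, so the result is −1257 → -1257.

-1257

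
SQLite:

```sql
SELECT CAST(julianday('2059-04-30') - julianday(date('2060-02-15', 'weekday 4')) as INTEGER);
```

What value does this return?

-295

`weekday 4` advances to the next Thursday; 2060-02-15 is a Sunday, so it moves forward to 2060-02-19.
0 days remain in April 2059 after the 30th (30 − 30).
Full months from May 2059 through January 2060 contribute their day counts.
Then 19 days into February 2060.
Total: 0 + 31 + 30 + 31 + 31 + 30 + 31 + 30 + 31 + 31 + 19 = 295.
The subtraction is earlier − later, so the result is −295 → -295.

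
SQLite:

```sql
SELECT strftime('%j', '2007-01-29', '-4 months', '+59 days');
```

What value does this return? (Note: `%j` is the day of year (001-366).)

First apply '-4 months', '+59 days': 2007-01-29 → 2006-11-27.
Day-of-year for 2006-11-27: days since 2006-01-01 inclusive = 331, zero-padded to 331.

331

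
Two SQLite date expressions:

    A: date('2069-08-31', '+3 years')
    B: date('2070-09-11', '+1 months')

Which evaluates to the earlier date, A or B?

B

A = 2072-08-31.
B = 2070-10-11.
B is earlier.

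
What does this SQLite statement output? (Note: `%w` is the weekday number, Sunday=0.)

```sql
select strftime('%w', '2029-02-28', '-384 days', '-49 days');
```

4

First apply '-384 days', '-49 days': 2029-02-28 → 2027-12-23.
2027-12-23 is a Thursday; with Sunday=0 that is 4.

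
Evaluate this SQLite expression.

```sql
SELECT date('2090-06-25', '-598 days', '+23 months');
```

2090-10-04

Applying '-598 days' to 2090-06-25: counting 598 days back gives 2088-11-04.
Adding +23 months to 2088-11-04 gives 2090-10-04.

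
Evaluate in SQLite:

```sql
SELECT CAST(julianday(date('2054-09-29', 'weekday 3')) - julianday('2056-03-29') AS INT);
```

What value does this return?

-546

`weekday 3` advances to the next Wednesday; 2054-09-29 is a Tuesday, so it moves forward to 2054-09-30.
0 days remain in September 2054 after the 30th (30 − 30).
Full months from October 2054 through February 2056 contribute their day counts.
Then 29 days into March 2056.
Total: 0 + 31 + 30 + 31 + 31 + 28 + 31 + 30 + 31 + 30 + 31 + 31 + 30 + 31 + 30 + 31 + 31 + 29 + 29 = 546.
The subtraction is earlier − later, so the result is −546 → -546.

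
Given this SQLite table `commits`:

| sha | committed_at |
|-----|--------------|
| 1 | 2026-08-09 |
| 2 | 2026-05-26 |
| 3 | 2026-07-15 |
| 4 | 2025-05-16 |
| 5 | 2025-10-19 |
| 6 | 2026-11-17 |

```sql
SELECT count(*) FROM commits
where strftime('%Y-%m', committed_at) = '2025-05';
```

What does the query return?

Rows with year-month 2025-05: 2025-05-16 → 1.

1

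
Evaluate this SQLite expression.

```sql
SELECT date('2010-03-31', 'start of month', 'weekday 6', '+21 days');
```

2010-03-27

`start of month` rewinds 2010-03-31 to 2010-03-01.
`weekday 6` advances to the next Saturday; 2010-03-01 is a Monday, so it moves forward to 2010-03-06.
Advancing 21 more days within March lands on 2010-03-27.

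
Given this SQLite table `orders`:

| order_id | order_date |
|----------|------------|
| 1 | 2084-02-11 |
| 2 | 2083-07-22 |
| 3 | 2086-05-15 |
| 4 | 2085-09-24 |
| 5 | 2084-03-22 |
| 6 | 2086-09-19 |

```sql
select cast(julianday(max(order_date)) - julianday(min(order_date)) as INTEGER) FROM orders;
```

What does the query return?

1155

MIN = 2083-07-22, MAX = 2086-09-19.
9 days remain in July 2083 after the 22nd (31 − 22).
Full months from August 2083 through August 2086 contribute their day counts.
Then 19 days into September 2086.
Total: 9 + 31 + 30 + 31 + 30 + 31 + 31 + 29 + 31 + 30 + 31 + 30 + 31 + 31 + 30 + 31 + 30 + 31 + 31 + 28 + 31 + 30 + 31 + 30 + 31 + 31 + 30 + 31 + 30 + 31 + 31 + 28 + 31 + 30 + 31 + 30 + 31 + 31 + 19 = 1155.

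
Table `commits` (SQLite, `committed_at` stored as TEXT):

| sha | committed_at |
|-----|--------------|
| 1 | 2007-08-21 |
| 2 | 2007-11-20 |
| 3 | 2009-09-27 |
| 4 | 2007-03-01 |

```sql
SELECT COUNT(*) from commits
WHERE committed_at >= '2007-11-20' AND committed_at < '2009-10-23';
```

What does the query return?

Rows in [2007-11-20, 2009-10-23): 2007-11-20, 2009-09-27 → 2 rows.

2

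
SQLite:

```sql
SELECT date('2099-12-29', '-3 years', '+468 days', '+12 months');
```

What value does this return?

2099-04-11

Adding -3 years to 2099-12-29 gives 2096-12-29.
Applying '+468 days' to 2096-12-29: counting 468 days forward gives 2098-04-11.
Adding +12 months to 2098-04-11 gives 2099-04-11.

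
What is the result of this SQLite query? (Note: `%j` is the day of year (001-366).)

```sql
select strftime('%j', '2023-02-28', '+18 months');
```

241

First apply '+18 months': 2023-02-28 → 2024-08-28.
Day-of-year for 2024-08-28: days since 2024-01-01 inclusive = 241, zero-padded to 241.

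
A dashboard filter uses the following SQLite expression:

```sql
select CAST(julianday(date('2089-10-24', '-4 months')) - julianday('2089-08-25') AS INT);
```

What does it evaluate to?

Adding -4 months to 2089-10-24 gives 2089-06-24.
6 days remain in June 2089 after the 24th (30 − 24).
July 2089: 31 days.
Then 25 days into August 2089.
Total: 6 + 31 + 25 = 62.
The subtraction is earlier − later, so the result is −62 → -62.

-62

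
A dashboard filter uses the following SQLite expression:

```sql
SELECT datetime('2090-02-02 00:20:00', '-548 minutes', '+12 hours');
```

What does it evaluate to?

2090-02-02 03:12:00

548 minutes = 9h 8m; -548 minutes from 2090-02-02 00:20:00 is 2090-02-01 15:12:00 (crosses midnight).
+12 hours from 2090-02-01 15:12:00 is 2090-02-02 03:12:00 (crosses midnight).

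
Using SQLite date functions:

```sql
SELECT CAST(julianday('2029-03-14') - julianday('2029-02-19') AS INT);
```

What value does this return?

9 days remain in February 2029 after the 19th (28 − 19).
Then 14 days into March 2029.
Total: 9 + 14 = 23.

23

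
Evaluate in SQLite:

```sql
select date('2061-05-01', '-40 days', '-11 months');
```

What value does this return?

2060-04-22

Going back 1 day from 2061-05-01 reaches 2061-04-30 (last day of April, 30 days).
Going back 30 days from 2061-04-30 reaches 2061-03-31 (last day of March, 31 days).
Going back 9 days within March lands on 2061-03-22.
Adding -11 months to 2061-03-22 gives 2060-04-22.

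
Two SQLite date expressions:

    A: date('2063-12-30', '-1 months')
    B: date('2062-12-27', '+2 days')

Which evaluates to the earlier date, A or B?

A = 2063-11-30.
B = 2062-12-29.
B is earlier.

B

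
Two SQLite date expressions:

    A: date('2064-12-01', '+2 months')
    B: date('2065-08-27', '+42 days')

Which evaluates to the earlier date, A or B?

A

A = 2065-02-01.
B = 2065-10-08.
A is earlier.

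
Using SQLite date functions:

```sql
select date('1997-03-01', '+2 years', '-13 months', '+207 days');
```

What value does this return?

1998-08-27

Adding +2 years to 1997-03-01 gives 1999-03-01.
Adding -13 months to 1999-03-01 gives 1998-02-01.
Applying '+207 days' to 1998-02-01: counting 207 days forward gives 1998-08-27.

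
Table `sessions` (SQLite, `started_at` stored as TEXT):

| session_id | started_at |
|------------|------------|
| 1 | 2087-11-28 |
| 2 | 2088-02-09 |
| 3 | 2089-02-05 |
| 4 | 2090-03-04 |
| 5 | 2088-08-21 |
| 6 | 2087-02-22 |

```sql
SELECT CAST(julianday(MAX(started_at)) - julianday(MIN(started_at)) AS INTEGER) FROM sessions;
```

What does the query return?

MIN = 2087-02-22, MAX = 2090-03-04.
6 days remain in February 2087 after the 22nd (28 − 22).
Full months from March 2087 through February 2090 contribute their day counts.
Then 4 days into March 2090.
Total: 6 + 31 + 30 + 31 + 30 + 31 + 31 + 30 + 31 + 30 + 31 + 31 + 29 + 31 + 30 + 31 + 30 + 31 + 31 + 30 + 31 + 30 + 31 + 31 + 28 + 31 + 30 + 31 + 30 + 31 + 31 + 30 + 31 + 30 + 31 + 31 + 28 + 4 = 1106.

1106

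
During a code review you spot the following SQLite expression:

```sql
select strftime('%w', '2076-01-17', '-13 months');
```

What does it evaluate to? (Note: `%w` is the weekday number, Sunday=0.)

1

First apply '-13 months': 2076-01-17 → 2074-12-17.
2074-12-17 is a Monday; with Sunday=0 that is 1.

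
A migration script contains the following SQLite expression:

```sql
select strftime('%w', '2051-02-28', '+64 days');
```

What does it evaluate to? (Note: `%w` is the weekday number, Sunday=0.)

First apply '+64 days': 2051-02-28 → 2051-05-03.
2051-05-03 is a Wednesday; with Sunday=0 that is 3.

3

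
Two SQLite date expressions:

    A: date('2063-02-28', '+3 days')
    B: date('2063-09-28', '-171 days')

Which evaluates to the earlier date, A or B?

A = 2063-03-03.
B = 2063-04-10.
A is earlier.

A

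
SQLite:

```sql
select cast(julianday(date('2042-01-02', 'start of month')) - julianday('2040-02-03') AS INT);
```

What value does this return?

698

`start of month` rewinds 2042-01-02 to 2042-01-01.
26 days remain in February 2040 after the 3rd (29 − 3).
Full months from March 2040 through December 2041 contribute their day counts.
Then 1 day into January 2042.
Total: 26 + 31 + 30 + 31 + 30 + 31 + 31 + 30 + 31 + 30 + 31 + 31 + 28 + 31 + 30 + 31 + 30 + 31 + 31 + 30 + 31 + 30 + 31 + 1 = 698.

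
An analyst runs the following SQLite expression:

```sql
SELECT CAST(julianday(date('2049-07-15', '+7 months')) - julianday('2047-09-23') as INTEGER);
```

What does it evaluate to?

Adding +7 months to 2049-07-15 gives 2050-02-15.
7 days remain in September 2047 after the 23rd (30 − 23).
Full months from October 2047 through January 2050 contribute their day counts.
Then 15 days into February 2050.
Total: 7 + 31 + 30 + 31 + 31 + 29 + 31 + 30 + 31 + 30 + 31 + 31 + 30 + 31 + 30 + 31 + 31 + 28 + 31 + 30 + 31 + 30 + 31 + 31 + 30 + 31 + 30 + 31 + 31 + 15 = 876.

876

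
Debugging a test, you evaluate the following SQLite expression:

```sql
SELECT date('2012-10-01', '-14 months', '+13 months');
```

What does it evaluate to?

2012-09-01

Adding -14 months to 2012-10-01 gives 2011-08-01.
Adding +13 months to 2011-08-01 gives 2012-09-01.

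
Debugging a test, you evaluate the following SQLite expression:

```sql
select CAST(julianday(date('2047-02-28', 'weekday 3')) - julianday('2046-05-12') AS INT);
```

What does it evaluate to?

`weekday 3` advances to the next Wednesday; 2047-02-28 is a Thursday, so it moves forward to 2047-03-06.
19 days remain in May 2046 after the 12th (31 − 12).
Full months from June 2046 through February 2047 contribute their day counts.
Then 6 days into March 2047.
Total: 19 + 30 + 31 + 31 + 30 + 31 + 30 + 31 + 31 + 28 + 6 = 298.

298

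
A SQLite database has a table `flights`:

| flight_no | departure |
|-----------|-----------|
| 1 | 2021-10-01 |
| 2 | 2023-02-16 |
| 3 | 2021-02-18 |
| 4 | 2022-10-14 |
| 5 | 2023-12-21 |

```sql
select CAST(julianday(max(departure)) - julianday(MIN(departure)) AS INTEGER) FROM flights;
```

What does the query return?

1036

MIN = 2021-02-18, MAX = 2023-12-21.
10 days remain in February 2021 after the 18th (28 − 18).
Full months from March 2021 through November 2023 contribute their day counts.
Then 21 days into December 2023.
Total: 10 + 31 + 30 + 31 + 30 + 31 + 31 + 30 + 31 + 30 + 31 + 31 + 28 + 31 + 30 + 31 + 30 + 31 + 31 + 30 + 31 + 30 + 31 + 31 + 28 + 31 + 30 + 31 + 30 + 31 + 31 + 30 + 31 + 30 + 21 = 1036.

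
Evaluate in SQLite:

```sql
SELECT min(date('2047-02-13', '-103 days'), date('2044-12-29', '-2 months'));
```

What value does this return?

date('2047-02-13', '-103 days') → 2046-11-02.
date('2044-12-29', '-2 months') → 2044-10-29.
Earlier of the two is 2044-10-29.

2044-10-29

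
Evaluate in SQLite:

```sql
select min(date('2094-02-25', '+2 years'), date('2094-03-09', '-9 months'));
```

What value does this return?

2093-06-09

date('2094-02-25', '+2 years') → 2096-02-25.
date('2094-03-09', '-9 months') → 2093-06-09.
Earlier of the two is 2093-06-09.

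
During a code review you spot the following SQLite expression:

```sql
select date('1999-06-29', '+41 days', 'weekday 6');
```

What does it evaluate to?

1999-08-14

Applying '+41 days' to 1999-06-29: counting 41 days forward gives 1999-08-09.
`weekday 6` advances to the next Saturday; 1999-08-09 is a Monday, so it moves forward to 1999-08-14.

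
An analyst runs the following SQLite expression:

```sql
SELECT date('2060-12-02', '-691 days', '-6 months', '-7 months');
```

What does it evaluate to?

2057-12-11

Applying '-691 days' to 2060-12-02: counting 691 days back gives 2059-01-11.
Adding -6 months to 2059-01-11 gives 2058-07-11.
Adding -7 months to 2058-07-11 gives 2057-12-11.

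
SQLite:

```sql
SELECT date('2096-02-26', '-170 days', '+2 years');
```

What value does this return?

2097-09-09

Applying '-170 days' to 2096-02-26: counting 170 days back gives 2095-09-09.
Adding +2 years to 2095-09-09 gives 2097-09-09.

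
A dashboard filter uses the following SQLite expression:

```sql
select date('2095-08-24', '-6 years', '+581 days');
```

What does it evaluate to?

2091-03-28

Adding -6 years to 2095-08-24 gives 2089-08-24.
Applying '+581 days' to 2089-08-24: counting 581 days forward gives 2091-03-28.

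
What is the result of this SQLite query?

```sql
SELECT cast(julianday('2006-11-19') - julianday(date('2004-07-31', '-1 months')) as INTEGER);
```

871

Adding -1 month to 2004-07-31 targets 2004-06-31. June 2004 has only 30 days, so SQLite normalizes the 1-day overflow forward to 2004-07-01.
30 days remain in July 2004 after the 1st (31 − 1).
Full months from August 2004 through October 2006 contribute their day counts.
Then 19 days into November 2006.
Total: 30 + 31 + 30 + 31 + 30 + 31 + 31 + 28 + 31 + 30 + 31 + 30 + 31 + 31 + 30 + 31 + 30 + 31 + 31 + 28 + 31 + 30 + 31 + 30 + 31 + 31 + 30 + 31 + 19 = 871.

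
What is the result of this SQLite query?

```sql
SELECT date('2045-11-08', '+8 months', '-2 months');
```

Adding +8 months to 2045-11-08 gives 2046-07-08.
Adding -2 months to 2046-07-08 gives 2046-05-08.

2046-05-08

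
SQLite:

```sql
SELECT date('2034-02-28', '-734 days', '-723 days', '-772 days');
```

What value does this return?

Applying '-734 days' to 2034-02-28: counting 734 days back gives 2032-02-25.
Applying '-723 days' to 2032-02-25: counting 723 days back gives 2030-03-04.
Applying '-772 days' to 2030-03-04: counting 772 days back gives 2028-01-22.

2028-01-22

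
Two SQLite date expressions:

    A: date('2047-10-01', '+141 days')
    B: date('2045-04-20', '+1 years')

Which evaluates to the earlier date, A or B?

A = 2048-02-19.
B = 2046-04-20.
B is earlier.

B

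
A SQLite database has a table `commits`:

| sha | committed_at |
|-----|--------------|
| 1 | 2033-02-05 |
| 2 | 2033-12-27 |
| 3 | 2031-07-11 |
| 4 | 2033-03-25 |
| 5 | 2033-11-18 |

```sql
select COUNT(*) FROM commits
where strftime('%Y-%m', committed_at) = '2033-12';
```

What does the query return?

1

Rows with year-month 2033-12: 2033-12-27 → 1.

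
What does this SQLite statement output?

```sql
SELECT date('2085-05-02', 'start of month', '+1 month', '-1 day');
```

2085-05-31

`start of month` rewinds 2085-05-02 to 2085-05-01.
Adding +1 month to 2085-05-01 gives 2085-06-01.
Going back 1 day from 2085-06-01 reaches 2085-05-31 (last day of May, 31 days).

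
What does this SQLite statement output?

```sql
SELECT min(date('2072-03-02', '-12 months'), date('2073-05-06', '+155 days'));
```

2071-03-02

date('2072-03-02', '-12 months') → 2071-03-02.
date('2073-05-06', '+155 days') → 2073-10-08.
Earlier of the two is 2071-03-02.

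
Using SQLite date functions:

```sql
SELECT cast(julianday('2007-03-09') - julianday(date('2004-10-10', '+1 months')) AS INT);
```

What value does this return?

849

Adding +1 month to 2004-10-10 gives 2004-11-10.
20 days remain in November 2004 after the 10th (30 − 10).
Full months from December 2004 through February 2007 contribute their day counts.
Then 9 days into March 2007.
Total: 20 + 31 + 31 + 28 + 31 + 30 + 31 + 30 + 31 + 31 + 30 + 31 + 30 + 31 + 31 + 28 + 31 + 30 + 31 + 30 + 31 + 31 + 30 + 31 + 30 + 31 + 31 + 28 + 9 = 849.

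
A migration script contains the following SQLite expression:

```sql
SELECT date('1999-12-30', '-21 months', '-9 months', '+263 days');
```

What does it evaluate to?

1998-03-20

Adding -21 months to 1999-12-30 gives 1998-03-30.
Adding -9 months to 1998-03-30 gives 1997-06-30.
Applying '+263 days' to 1997-06-30: counting 263 days forward gives 1998-03-20.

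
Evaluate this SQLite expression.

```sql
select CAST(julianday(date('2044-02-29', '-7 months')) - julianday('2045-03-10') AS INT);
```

Adding -7 months to 2044-02-29 gives 2043-07-29.
2 days remain in July 2043 after the 29th (31 − 29).
Full months from August 2043 through February 2045 contribute their day counts.
Then 10 days into March 2045.
Total: 2 + 31 + 30 + 31 + 30 + 31 + 31 + 29 + 31 + 30 + 31 + 30 + 31 + 31 + 30 + 31 + 30 + 31 + 31 + 28 + 10 = 590.
The subtraction is earlier − later, so the result is −590 → -590.

-590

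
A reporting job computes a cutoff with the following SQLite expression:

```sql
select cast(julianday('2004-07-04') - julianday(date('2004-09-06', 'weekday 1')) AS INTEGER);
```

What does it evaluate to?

`weekday 1` advances to the next Monday; 2004-09-06 is already a Monday, so it stays at 2004-09-06.
27 days remain in July 2004 after the 4th (31 − 4).
August 2004: 31 days.
Then 6 days into September 2004.
Total: 27 + 31 + 6 = 64.
The subtraction is earlier − later, so the result is −64 → -64.

-64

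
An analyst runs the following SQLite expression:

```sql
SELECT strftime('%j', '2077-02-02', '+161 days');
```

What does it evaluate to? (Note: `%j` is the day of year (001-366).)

First apply '+161 days': 2077-02-02 → 2077-07-13.
Day-of-year for 2077-07-13: days since 2077-01-01 inclusive = 194, zero-padded to 194.

194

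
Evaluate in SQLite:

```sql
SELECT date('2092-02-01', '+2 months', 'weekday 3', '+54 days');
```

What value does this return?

Adding +2 months to 2092-02-01 gives 2092-04-01.
`weekday 3` advances to the next Wednesday; 2092-04-01 is a Tuesday, so it moves forward to 2092-04-02.
Applying '+54 days' to 2092-04-02: counting 54 days forward gives 2092-05-26.

2092-05-26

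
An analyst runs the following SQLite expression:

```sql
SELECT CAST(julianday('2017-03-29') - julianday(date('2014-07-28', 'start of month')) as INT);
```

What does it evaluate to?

`start of month` rewinds 2014-07-28 to 2014-07-01.
30 days remain in July 2014 after the 1st (31 − 1).
Full months from August 2014 through February 2017 contribute their day counts.
Then 29 days into March 2017.
Total: 30 + 31 + 30 + 31 + 30 + 31 + 31 + 28 + 31 + 30 + 31 + 30 + 31 + 31 + 30 + 31 + 30 + 31 + 31 + 29 + 31 + 30 + 31 + 30 + 31 + 31 + 30 + 31 + 30 + 31 + 31 + 28 + 29 = 1002.

1002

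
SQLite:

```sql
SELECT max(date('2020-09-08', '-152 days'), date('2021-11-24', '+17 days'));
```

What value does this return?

date('2020-09-08', '-152 days') → 2020-04-09.
date('2021-11-24', '+17 days') → 2021-12-11.
Later of the two is 2021-12-11.

2021-12-11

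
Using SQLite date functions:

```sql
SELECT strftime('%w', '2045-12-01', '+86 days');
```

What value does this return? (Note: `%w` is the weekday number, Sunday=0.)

First apply '+86 days': 2045-12-01 → 2046-02-25.
2046-02-25 is a Sunday; with Sunday=0 that is 0.

0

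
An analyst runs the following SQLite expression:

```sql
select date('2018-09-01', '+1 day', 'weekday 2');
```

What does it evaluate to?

2018-09-04

Advancing 1 more day within September lands on 2018-09-02.
`weekday 2` advances to the next Tuesday; 2018-09-02 is a Sunday, so it moves forward to 2018-09-04.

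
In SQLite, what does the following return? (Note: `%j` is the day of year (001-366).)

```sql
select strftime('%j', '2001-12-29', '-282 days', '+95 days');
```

176

First apply '-282 days', '+95 days': 2001-12-29 → 2001-06-25.
Day-of-year for 2001-06-25: days since 2001-01-01 inclusive = 176, zero-padded to 176.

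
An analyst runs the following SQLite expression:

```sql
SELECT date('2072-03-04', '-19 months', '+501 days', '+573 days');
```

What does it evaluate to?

Adding -19 months to 2072-03-04 gives 2070-08-04.
Applying '+501 days' to 2070-08-04: counting 501 days forward gives 2071-12-18.
Applying '+573 days' to 2071-12-18: counting 573 days forward gives 2073-07-13.

2073-07-13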